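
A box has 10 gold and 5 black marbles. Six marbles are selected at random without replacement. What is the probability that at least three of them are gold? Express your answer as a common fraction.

Sum the hypergeometric tail for j = 3,…,6 gold marbles.
Favorable = C(10,3)·C(5,3) + C(10,4)·C(5,2) + C(10,5)·C(5,1) + C(10,6)·C(5,0) = 4770; total = C(15,6) = 5005.
P = 4770/5005 = 954/1001 ≈ 0.9530.

954/1001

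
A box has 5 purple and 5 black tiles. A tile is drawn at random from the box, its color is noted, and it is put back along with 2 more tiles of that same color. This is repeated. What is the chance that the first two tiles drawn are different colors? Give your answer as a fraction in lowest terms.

5/12

Either black then purple, or purple then black; after the first draw the total is 12.
P = (5/10)·(5/12) + (5/10)·(5/12) = 5/12 ≈ 0.4167.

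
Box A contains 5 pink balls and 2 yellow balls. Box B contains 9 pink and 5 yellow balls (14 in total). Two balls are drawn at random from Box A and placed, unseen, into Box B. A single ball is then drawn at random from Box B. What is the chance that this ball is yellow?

39/112

Condition on how many of the transferred balls are yellow (from Box A: 2 yellow of 7; then Box B has 16 total).
  0 yellow: C(2,0)C(5,2)/C(7,2) = 10/21; then P = 5/16
  1 yellow: C(2,1)C(5,1)/C(7,2) = 10/21; then P = 6/16
  2 yellow: C(2,2)C(5,0)/C(7,2) = 1/21; then P = 7/16
P(yellow from Box B) = 39/112 ≈ 0.3482.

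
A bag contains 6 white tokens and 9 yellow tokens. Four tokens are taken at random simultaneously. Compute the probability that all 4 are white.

1/91

Unordered draws without replacement: count favorable combinations over C(15,4).
Favorable = C(6,4) · C(9,0) = 15; total = C(15,4) = 1365.
P = 15/1365 = 1/91 ≈ 0.0110.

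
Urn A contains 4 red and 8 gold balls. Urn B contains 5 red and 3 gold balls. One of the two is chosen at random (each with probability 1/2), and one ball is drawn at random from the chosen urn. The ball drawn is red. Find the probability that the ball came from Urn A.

P(red | Urn A) = 1/3; P(red | Urn B) = 5/8.
P(red) = 1/2·1/3 + 1/2·5/8 = 23/48.
By Bayes' rule, P(Urn A | red) = 1/6 / 23/48 = 8/23 ≈ 0.3478.

8/23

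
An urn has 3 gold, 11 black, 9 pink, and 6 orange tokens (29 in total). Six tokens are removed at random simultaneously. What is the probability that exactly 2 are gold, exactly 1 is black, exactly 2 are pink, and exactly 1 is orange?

198/13195

Unordered draws without replacement: count favorable combinations over C(29,6).
Favorable = C(3,2) · C(11,1) · C(9,2) · C(6,1) = 7128; total = C(29,6) = 475020.
P = 7128/475020 = 198/13195 ≈ 0.0150.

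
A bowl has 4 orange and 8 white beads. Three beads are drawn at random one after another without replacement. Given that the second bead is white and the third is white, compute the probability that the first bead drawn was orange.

2/5

P(first=orange and the second bead is white and the third is white) = (4/12)·(8/11)·(7/10) = 28/165.
P(E) = Σ over first color = 28/165 + 14/55 = 14/33.
By Bayes, P(first=orange | E) = 28/165 / 14/33 = 2/5 ≈ 0.4000.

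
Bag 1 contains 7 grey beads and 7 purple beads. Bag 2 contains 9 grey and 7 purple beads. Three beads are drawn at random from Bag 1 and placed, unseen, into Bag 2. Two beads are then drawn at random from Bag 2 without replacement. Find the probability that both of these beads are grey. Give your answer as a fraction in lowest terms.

Condition on how many of the transferred beads are grey (from Bag 1: 7 grey of 14; then Bag 2 has 19 total).
  0 grey: C(7,0)C(7,3)/C(14,3) = 5/52; then P = C(9,2)/C(19,2) = 4/19
  1 grey: C(7,1)C(7,2)/C(14,3) = 21/52; then P = C(10,2)/C(19,2) = 5/19
  2 grey: C(7,2)C(7,1)/C(14,3) = 21/52; then P = C(11,2)/C(19,2) = 55/171
  3 grey: C(7,3)C(7,0)/C(14,3) = 5/52; then P = C(12,2)/C(19,2) = 22/57
P(both grey) = 145/494 ≈ 0.2935.

145/494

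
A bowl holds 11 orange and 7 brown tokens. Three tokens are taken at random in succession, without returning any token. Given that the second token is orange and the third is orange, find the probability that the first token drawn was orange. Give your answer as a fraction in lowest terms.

P(first=orange and the second token is orange and the third is orange) = (11/18)·(10/17)·(9/16) = 55/272.
P(E) = Σ over first color = 55/272 + 385/2448 = 55/153.
By Bayes, P(first=orange | E) = 55/272 / 55/153 = 9/16 ≈ 0.5625.

9/16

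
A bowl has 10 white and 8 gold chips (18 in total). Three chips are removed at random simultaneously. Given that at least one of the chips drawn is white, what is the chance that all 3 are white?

P(all 3 white) = C(10,3)/C(18,3) = 5/34; P(at least one white) = 1 − C(8,3)/C(18,3) = 95/102.
Since 'all 3 white' ⊆ 'at least one white', P(all 3 | at least one) = 5/34 / 95/102 = 3/19 ≈ 0.1579.

3/19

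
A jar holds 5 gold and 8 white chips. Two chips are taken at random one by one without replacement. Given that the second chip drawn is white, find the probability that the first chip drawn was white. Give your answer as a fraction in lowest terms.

7/12

P(first=white and the second chip drawn is white) = (8/13)·(7/12) = 14/39.
P(the second chip drawn is white) = Σ over first color = 10/39 + 14/39 = 8/13.
By Bayes, P(first=white | the second chip drawn is white) = 14/39 / 8/13 = 7/12 ≈ 0.5833.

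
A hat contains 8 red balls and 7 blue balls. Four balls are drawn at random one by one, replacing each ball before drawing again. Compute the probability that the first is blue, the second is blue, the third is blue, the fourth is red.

Multiply the conditional probability of each draw in order, with replacement (the composition resets each draw).
P = (7/15) · (7/15) · (7/15) · (8/15) = 2744/50625 ≈ 0.0542.

2744/50625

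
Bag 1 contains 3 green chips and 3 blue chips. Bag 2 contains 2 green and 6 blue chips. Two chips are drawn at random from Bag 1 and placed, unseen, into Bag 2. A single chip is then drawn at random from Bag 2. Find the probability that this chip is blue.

Condition on how many of the transferred chips are blue (from Bag 1: 3 blue of 6; then Bag 2 has 10 total).
  0 blue: C(3,0)C(3,2)/C(6,2) = 1/5; then P = 6/10
  1 blue: C(3,1)C(3,1)/C(6,2) = 3/5; then P = 7/10
  2 blue: C(3,2)C(3,0)/C(6,2) = 1/5; then P = 8/10
P(blue from Bag 2) = 7/10 ≈ 0.7000.

7/10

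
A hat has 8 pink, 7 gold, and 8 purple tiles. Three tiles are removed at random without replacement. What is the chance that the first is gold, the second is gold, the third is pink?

Multiply the conditional probability of each draw in order, without replacement, so each draw removes one from its color and from the total.
P = (7/23) · (6/22) · (8/21) = 8/253 ≈ 0.0316.

8/253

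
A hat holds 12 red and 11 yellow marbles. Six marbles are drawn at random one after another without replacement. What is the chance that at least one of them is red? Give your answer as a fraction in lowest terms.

Use the complement: P(at least one red) = 1 − P(no red).
P(none) = C(11,6)/C(23,6) = 462/100947.
So P = 1 − 462/100947 = 435/437 ≈ 0.9954.

435/437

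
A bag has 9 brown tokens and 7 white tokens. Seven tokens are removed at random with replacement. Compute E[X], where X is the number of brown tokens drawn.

By linearity of expectation, E[X] = Σ P(draw i is brown); each independent draw has P(brown) = 9/16.
E[X] = 7 · 9/16 = 63/16 ≈ 3.9375.

63/16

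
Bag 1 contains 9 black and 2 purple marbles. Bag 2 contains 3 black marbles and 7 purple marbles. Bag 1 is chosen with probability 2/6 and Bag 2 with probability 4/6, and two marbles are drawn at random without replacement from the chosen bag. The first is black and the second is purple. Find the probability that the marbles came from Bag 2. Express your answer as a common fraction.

P(E | Bag 1) = 9/55; P(E | Bag 2) = 7/30.
P(E) = 1/3·9/55 + 2/3·7/30 = 104/495.
By Bayes' rule, P(Bag 2 | E) = 7/45 / 104/495 = 77/104 ≈ 0.7404.

77/104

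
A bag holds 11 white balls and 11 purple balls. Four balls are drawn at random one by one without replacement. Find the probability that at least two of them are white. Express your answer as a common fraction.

Sum the hypergeometric tail for j = 2,…,4 white balls.
Favorable = C(11,2)·C(11,2) + C(11,3)·C(11,1) + C(11,4)·C(11,0) = 5170; total = C(22,4) = 7315.
P = 5170/7315 = 94/133 ≈ 0.7068.

94/133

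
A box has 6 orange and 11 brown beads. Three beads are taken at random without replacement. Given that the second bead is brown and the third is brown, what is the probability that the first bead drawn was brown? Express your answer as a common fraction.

P(first=brown and the second bead is brown and the third is brown) = (11/17)·(10/16)·(9/15) = 33/136.
P(E) = Σ over first color = 11/68 + 33/136 = 55/136.
By Bayes, P(first=brown | E) = 33/136 / 55/136 = 3/5 ≈ 0.6000.

3/5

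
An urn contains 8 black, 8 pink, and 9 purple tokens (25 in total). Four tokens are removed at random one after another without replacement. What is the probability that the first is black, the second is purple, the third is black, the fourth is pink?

Multiply the conditional probability of each draw in order, without replacement, so each draw removes one from its color and from the total.
P = (8/25) · (9/24) · (7/23) · (8/22) = 84/6325 ≈ 0.0133.

84/6325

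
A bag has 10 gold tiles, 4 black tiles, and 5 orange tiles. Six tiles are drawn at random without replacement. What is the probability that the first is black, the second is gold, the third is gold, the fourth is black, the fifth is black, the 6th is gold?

2/2261

Multiply the conditional probability of each draw in order, without replacement, so each draw removes one from its color and from the total.
P = (4/19) · (10/18) · (9/17) · (3/16) · (2/15) · (8/14) = 2/2261 ≈ 0.0009.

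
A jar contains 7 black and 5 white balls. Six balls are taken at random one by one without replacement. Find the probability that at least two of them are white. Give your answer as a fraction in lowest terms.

Sum the hypergeometric tail for j = 2,…,5 white balls.
Favorable = C(5,2)·C(7,4) + C(5,3)·C(7,3) + C(5,4)·C(7,2) + C(5,5)·C(7,1) = 812; total = C(12,6) = 924.
P = 812/924 = 29/33 ≈ 0.8788.

29/33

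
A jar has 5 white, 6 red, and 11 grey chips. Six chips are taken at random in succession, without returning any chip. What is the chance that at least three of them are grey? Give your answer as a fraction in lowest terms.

Sum the hypergeometric tail for j = 3,…,6 grey chips.
Favorable = C(11,3)·C(11,3) + C(11,4)·C(11,2) + C(11,5)·C(11,1) + C(11,6)·C(11,0) = 50919; total = C(22,6) = 74613.
P = 50919/74613 = 1543/2261 ≈ 0.6824.

1543/2261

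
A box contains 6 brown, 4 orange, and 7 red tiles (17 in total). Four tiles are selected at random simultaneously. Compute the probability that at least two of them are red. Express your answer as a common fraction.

19/34

Sum the hypergeometric tail for j = 2,…,4 red tiles.
Favorable = C(7,2)·C(10,2) + C(7,3)·C(10,1) + C(7,4)·C(10,0) = 1330; total = C(17,4) = 2380.
P = 1330/2380 = 19/34 ≈ 0.5588.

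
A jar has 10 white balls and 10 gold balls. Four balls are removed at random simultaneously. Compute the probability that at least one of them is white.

309/323

Use the complement: P(at least one white) = 1 − P(no white).
P(none) = C(10,4)/C(20,4) = 210/4845.
So P = 1 − 210/4845 = 309/323 ≈ 0.9567.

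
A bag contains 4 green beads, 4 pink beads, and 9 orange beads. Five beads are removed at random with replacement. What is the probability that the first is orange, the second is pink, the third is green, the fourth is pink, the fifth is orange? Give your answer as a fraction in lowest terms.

5184/1419857

Multiply the conditional probability of each draw in order, with replacement (the composition resets each draw).
P = (9/17) · (4/17) · (4/17) · (4/17) · (9/17) = 5184/1419857 ≈ 0.0037.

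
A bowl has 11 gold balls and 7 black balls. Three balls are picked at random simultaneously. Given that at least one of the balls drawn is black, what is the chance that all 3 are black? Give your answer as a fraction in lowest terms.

5/93

P(all 3 black) = C(7,3)/C(18,3) = 35/816; P(at least one black) = 1 − C(11,3)/C(18,3) = 217/272.
Since 'all 3 black' ⊆ 'at least one black', P(all 3 | at least one) = 35/816 / 217/272 = 5/93 ≈ 0.0538.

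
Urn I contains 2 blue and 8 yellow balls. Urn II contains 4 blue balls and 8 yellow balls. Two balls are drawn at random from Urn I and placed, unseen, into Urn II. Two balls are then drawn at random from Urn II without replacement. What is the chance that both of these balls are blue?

Condition on how many of the transferred balls are blue (from Urn I: 2 blue of 10; then Urn II has 14 total).
  0 blue: C(2,0)C(8,2)/C(10,2) = 28/45; then P = C(4,2)/C(14,2) = 6/91
  1 blue: C(2,1)C(8,1)/C(10,2) = 16/45; then P = C(5,2)/C(14,2) = 10/91
  2 blue: C(2,2)C(8,0)/C(10,2) = 1/45; then P = C(6,2)/C(14,2) = 15/91
P(both blue) = 49/585 ≈ 0.0838.

49/585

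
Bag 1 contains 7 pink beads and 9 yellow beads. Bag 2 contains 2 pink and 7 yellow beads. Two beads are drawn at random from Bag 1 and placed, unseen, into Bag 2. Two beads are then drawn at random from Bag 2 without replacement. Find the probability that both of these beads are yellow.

Condition on how many of the transferred beads are yellow (from Bag 1: 9 yellow of 16; then Bag 2 has 11 total).
  0 yellow: C(9,0)C(7,2)/C(16,2) = 7/40; then P = C(7,2)/C(11,2) = 21/55
  1 yellow: C(9,1)C(7,1)/C(16,2) = 21/40; then P = C(8,2)/C(11,2) = 28/55
  2 yellow: C(9,2)C(7,0)/C(16,2) = 3/10; then P = C(9,2)/C(11,2) = 36/55
P(both yellow) = 1167/2200 ≈ 0.5305.

1167/2200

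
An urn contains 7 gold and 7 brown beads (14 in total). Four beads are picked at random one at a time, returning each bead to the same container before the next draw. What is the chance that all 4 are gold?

Multiply the conditional probability of each draw in order, with replacement (the composition resets each draw).
P = (7/14) · (7/14) · (7/14) · (7/14) = 1/16 ≈ 0.0625.

1/16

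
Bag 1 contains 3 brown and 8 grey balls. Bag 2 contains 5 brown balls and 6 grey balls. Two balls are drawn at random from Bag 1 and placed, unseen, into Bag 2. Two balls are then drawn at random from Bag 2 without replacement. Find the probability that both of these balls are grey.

Condition on how many of the transferred balls are grey (from Bag 1: 8 grey of 11; then Bag 2 has 13 total).
  0 grey: C(8,0)C(3,2)/C(11,2) = 3/55; then P = C(6,2)/C(13,2) = 5/26
  1 grey: C(8,1)C(3,1)/C(11,2) = 24/55; then P = C(7,2)/C(13,2) = 7/26
  2 grey: C(8,2)C(3,0)/C(11,2) = 28/55; then P = C(8,2)/C(13,2) = 14/39
P(both grey) = 1333/4290 ≈ 0.3107.

1333/4290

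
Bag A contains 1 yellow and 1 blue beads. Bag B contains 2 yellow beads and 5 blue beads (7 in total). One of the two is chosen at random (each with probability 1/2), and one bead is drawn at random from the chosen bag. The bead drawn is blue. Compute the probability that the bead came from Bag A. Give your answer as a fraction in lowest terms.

P(blue | Bag A) = 1/2; P(blue | Bag B) = 5/7.
P(blue) = 1/2·1/2 + 1/2·5/7 = 17/28.
By Bayes' rule, P(Bag A | blue) = 1/4 / 17/28 = 7/17 ≈ 0.4118.

7/17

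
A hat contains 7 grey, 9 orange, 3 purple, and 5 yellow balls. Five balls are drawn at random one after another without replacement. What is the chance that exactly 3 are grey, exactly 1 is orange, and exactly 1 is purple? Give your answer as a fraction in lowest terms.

Unordered draws without replacement: count favorable combinations over C(24,5).
Favorable = C(7,3) · C(9,1) · C(3,1) · C(5,0) = 945; total = C(24,5) = 42504.
P = 945/42504 = 45/2024 ≈ 0.0222.

45/2024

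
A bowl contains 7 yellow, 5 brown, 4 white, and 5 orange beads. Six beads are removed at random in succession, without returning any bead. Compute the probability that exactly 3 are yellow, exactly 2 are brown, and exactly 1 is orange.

125/3876

Unordered draws without replacement: count favorable combinations over C(21,6).
Favorable = C(7,3) · C(5,2) · C(4,0) · C(5,1) = 1750; total = C(21,6) = 54264.
P = 1750/54264 = 125/3876 ≈ 0.0322.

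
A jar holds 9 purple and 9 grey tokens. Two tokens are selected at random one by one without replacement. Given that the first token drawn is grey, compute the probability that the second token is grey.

After removing 1 grey, the jar has 8 grey out of 17 remaining.
P(second is grey | given) = 8/17 ≈ 0.4706.

8/17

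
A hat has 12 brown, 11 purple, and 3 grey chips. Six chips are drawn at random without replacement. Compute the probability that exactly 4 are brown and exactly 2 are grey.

Unordered draws without replacement: count favorable combinations over C(26,6).
Favorable = C(12,4) · C(11,0) · C(3,2) = 1485; total = C(26,6) = 230230.
P = 1485/230230 = 27/4186 ≈ 0.0065.

27/4186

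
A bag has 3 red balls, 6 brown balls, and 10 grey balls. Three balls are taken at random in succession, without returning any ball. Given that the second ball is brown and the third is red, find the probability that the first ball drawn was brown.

P(first=brown and the second ball is brown and the third is red) = (6/19)·(5/18)·(3/17) = 5/323.
P(E) = Σ over first color = 2/323 + 5/323 + 10/323 = 1/19.
By Bayes, P(first=brown | E) = 5/323 / 1/19 = 5/17 ≈ 0.2941.

5/17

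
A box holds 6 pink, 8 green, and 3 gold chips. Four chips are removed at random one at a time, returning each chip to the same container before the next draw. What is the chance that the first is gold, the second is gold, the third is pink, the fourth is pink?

Multiply the conditional probability of each draw in order, with replacement (the composition resets each draw).
P = (3/17) · (3/17) · (6/17) · (6/17) = 324/83521 ≈ 0.0039.

324/83521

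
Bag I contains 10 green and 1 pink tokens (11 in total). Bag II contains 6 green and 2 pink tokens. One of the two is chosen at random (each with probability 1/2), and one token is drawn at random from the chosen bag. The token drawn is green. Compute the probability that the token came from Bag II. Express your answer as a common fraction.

P(green | Bag I) = 10/11; P(green | Bag II) = 3/4.
P(green) = 1/2·10/11 + 1/2·3/4 = 73/88.
By Bayes' rule, P(Bag II | green) = 3/8 / 73/88 = 33/73 ≈ 0.4521.

33/73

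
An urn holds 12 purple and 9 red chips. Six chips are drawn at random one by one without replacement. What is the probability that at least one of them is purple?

Use the complement: P(at least one purple) = 1 − P(no purple).
P(none) = C(9,6)/C(21,6) = 84/54264.
So P = 1 − 84/54264 = 645/646 ≈ 0.9985.

645/646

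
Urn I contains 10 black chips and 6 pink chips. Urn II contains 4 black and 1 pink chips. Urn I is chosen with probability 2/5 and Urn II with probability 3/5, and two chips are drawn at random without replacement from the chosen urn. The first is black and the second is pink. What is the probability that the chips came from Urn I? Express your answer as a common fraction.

P(E | Urn I) = 1/4; P(E | Urn II) = 1/5.
P(E) = 2/5·1/4 + 3/5·1/5 = 11/50.
By Bayes' rule, P(Urn I | E) = 1/10 / 11/50 = 5/11 ≈ 0.4545.

5/11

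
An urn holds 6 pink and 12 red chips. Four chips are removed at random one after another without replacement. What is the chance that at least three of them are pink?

1/12

Sum the hypergeometric tail for j = 3,…,4 pink chips.
Favorable = C(6,3)·C(12,1) + C(6,4)·C(12,0) = 255; total = C(18,4) = 3060.
P = 255/3060 = 1/12 ≈ 0.0833.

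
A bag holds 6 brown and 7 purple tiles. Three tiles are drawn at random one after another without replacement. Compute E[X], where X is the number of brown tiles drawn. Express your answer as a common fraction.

By linearity of expectation, E[X] = Σ P(draw i is brown); by symmetry each draw (even without replacement) has P(brown) = 6/13.
E[X] = 3 · 6/13 = 18/13 ≈ 1.3846.

18/13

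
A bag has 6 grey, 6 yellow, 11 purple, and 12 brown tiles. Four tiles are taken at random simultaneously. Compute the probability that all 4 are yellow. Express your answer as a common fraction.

Unordered draws without replacement: count favorable combinations over C(35,4).
Favorable = C(6,0) · C(6,4) · C(11,0) · C(12,0) = 15; total = C(35,4) = 52360.
P = 15/52360 = 3/10472 ≈ 0.0003.

3/10472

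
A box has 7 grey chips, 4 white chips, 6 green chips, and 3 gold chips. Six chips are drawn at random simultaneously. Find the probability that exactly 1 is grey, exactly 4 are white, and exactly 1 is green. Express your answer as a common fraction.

7/6460

Unordered draws without replacement: count favorable combinations over C(20,6).
Favorable = C(7,1) · C(4,4) · C(6,1) · C(3,0) = 42; total = C(20,6) = 38760.
P = 42/38760 = 7/6460 ≈ 0.0011.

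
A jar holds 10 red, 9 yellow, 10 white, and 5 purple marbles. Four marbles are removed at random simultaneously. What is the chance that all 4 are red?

Unordered draws without replacement: count favorable combinations over C(34,4).
Favorable = C(10,4) · C(9,0) · C(10,0) · C(5,0) = 210; total = C(34,4) = 46376.
P = 210/46376 = 105/23188 ≈ 0.0045.

105/23188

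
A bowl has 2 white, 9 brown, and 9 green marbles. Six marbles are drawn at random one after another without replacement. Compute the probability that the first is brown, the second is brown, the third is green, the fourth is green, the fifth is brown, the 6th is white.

Multiply the conditional probability of each draw in order, without replacement, so each draw removes one from its color and from the total.
P = (9/20) · (8/19) · (9/18) · (8/17) · (7/16) · (2/15) = 21/8075 ≈ 0.0026.

21/8075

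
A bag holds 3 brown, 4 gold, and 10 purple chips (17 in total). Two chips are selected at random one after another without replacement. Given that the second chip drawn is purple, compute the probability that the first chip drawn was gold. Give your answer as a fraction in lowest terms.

P(first=gold and the second chip drawn is purple) = (4/17)·(10/16) = 5/34.
P(the second chip drawn is purple) = Σ over first color = 15/136 + 5/34 + 45/136 = 10/17.
By Bayes, P(first=gold | the second chip drawn is purple) = 5/34 / 10/17 = 1/4 ≈ 0.2500.

1/4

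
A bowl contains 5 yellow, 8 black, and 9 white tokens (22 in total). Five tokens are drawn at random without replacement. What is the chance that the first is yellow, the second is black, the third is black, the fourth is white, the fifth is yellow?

Multiply the conditional probability of each draw in order, without replacement, so each draw removes one from its color and from the total.
P = (5/22) · (8/21) · (7/20) · (9/19) · (4/18) = 2/627 ≈ 0.0032.

2/627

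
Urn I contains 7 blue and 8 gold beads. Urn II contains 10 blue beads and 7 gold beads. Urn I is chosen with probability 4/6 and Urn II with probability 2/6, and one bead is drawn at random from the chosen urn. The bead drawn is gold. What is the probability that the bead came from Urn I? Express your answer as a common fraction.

272/377

P(gold | Urn I) = 8/15; P(gold | Urn II) = 7/17.
P(gold) = 2/3·8/15 + 1/3·7/17 = 377/765.
By Bayes' rule, P(Urn I | gold) = 16/45 / 377/765 = 272/377 ≈ 0.7215.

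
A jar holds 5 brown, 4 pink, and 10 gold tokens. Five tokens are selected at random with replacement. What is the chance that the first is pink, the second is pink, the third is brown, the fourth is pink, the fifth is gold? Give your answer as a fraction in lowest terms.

Multiply the conditional probability of each draw in order, with replacement (the composition resets each draw).
P = (4/19) · (4/19) · (5/19) · (4/19) · (10/19) = 3200/2476099 ≈ 0.0013.

3200/2476099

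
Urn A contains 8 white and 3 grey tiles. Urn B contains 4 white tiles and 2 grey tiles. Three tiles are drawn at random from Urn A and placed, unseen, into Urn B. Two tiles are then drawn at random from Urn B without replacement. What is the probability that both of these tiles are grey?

Condition on how many of the transferred tiles are grey (from Urn A: 3 grey of 11; then Urn B has 9 total).
  0 grey: C(3,0)C(8,3)/C(11,3) = 56/165; then P = C(2,2)/C(9,2) = 1/36
  1 grey: C(3,1)C(8,2)/C(11,3) = 28/55; then P = C(3,2)/C(9,2) = 1/12
  2 grey: C(3,2)C(8,1)/C(11,3) = 8/55; then P = C(4,2)/C(9,2) = 1/6
  3 grey: C(3,3)C(8,0)/C(11,3) = 1/165; then P = C(5,2)/C(9,2) = 5/18
P(both grey) = 7/90 ≈ 0.0778.

7/90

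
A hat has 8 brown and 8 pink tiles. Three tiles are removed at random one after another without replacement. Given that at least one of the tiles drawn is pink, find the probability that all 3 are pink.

P(all 3 pink) = C(8,3)/C(16,3) = 1/10; P(at least one pink) = 1 − C(8,3)/C(16,3) = 9/10.
Since 'all 3 pink' ⊆ 'at least one pink', P(all 3 | at least one) = 1/10 / 9/10 = 1/9 ≈ 0.1111.

1/9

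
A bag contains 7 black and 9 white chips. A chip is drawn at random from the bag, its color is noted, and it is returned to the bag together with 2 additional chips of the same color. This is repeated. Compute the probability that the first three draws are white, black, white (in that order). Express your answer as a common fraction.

77/640

Track the composition after each reinforcement of +2.
P = (9/16) · (7/18) · (11/20) = 77/640 ≈ 0.1203.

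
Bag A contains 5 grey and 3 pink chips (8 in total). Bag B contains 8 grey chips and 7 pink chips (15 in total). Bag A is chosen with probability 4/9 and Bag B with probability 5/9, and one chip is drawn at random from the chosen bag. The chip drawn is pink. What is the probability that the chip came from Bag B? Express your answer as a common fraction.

P(pink | Bag A) = 3/8; P(pink | Bag B) = 7/15.
P(pink) = 4/9·3/8 + 5/9·7/15 = 23/54.
By Bayes' rule, P(Bag B | pink) = 7/27 / 23/54 = 14/23 ≈ 0.6087.

14/23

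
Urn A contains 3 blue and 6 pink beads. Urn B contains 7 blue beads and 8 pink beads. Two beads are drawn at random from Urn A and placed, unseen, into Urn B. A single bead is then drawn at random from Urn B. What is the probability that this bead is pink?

28/51

Condition on how many of the transferred beads are pink (from Urn A: 6 pink of 9; then Urn B has 17 total).
  0 pink: C(6,0)C(3,2)/C(9,2) = 1/12; then P = 8/17
  1 pink: C(6,1)C(3,1)/C(9,2) = 1/2; then P = 9/17
  2 pink: C(6,2)C(3,0)/C(9,2) = 5/12; then P = 10/17
P(pink from Urn B) = 28/51 ≈ 0.5490.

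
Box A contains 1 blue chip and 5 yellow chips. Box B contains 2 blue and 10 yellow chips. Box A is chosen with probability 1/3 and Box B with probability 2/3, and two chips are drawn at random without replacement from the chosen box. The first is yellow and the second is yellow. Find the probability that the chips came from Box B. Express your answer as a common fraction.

45/67

P(E | Box A) = 2/3; P(E | Box B) = 15/22.
P(E) = 1/3·2/3 + 2/3·15/22 = 67/99.
By Bayes' rule, P(Box B | E) = 5/11 / 67/99 = 45/67 ≈ 0.6716.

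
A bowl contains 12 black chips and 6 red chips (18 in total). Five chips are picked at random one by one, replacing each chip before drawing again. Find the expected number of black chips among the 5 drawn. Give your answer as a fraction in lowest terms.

By linearity of expectation, E[X] = Σ P(draw i is black); each independent draw has P(black) = 12/18.
E[X] = 5 · 12/18 = 10/3 ≈ 3.3333.

10/3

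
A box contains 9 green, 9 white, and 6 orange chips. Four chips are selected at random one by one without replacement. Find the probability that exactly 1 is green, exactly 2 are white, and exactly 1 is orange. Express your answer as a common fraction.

324/1771

Unordered draws without replacement: count favorable combinations over C(24,4).
Favorable = C(9,1) · C(9,2) · C(6,1) = 1944; total = C(24,4) = 10626.
P = 1944/10626 = 324/1771 ≈ 0.1829.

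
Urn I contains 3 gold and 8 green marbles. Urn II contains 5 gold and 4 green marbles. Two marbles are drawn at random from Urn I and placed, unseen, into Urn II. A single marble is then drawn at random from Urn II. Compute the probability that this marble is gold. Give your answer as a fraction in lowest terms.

Condition on how many of the transferred marbles are gold (from Urn I: 3 gold of 11; then Urn II has 11 total).
  0 gold: C(3,0)C(8,2)/C(11,2) = 28/55; then P = 5/11
  1 gold: C(3,1)C(8,1)/C(11,2) = 24/55; then P = 6/11
  2 gold: C(3,2)C(8,0)/C(11,2) = 3/55; then P = 7/11
P(gold from Urn II) = 61/121 ≈ 0.5041.

61/121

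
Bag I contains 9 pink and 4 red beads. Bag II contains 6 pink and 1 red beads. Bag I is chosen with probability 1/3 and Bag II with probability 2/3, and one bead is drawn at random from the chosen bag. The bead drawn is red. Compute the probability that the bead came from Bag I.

P(red | Bag I) = 4/13; P(red | Bag II) = 1/7.
P(red) = 1/3·4/13 + 2/3·1/7 = 18/91.
By Bayes' rule, P(Bag I | red) = 4/39 / 18/91 = 14/27 ≈ 0.5185.

14/27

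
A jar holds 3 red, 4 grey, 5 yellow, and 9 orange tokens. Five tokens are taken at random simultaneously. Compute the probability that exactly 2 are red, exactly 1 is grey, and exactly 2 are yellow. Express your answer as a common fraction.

40/6783

Unordered draws without replacement: count favorable combinations over C(21,5).
Favorable = C(3,2) · C(4,1) · C(5,2) · C(9,0) = 120; total = C(21,5) = 20349.
P = 120/20349 = 40/6783 ≈ 0.0059.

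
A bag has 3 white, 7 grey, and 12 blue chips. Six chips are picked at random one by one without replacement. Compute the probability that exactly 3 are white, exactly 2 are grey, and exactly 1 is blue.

12/3553

Unordered draws without replacement: count favorable combinations over C(22,6).
Favorable = C(3,3) · C(7,2) · C(12,1) = 252; total = C(22,6) = 74613.
P = 252/74613 = 12/3553 ≈ 0.0034.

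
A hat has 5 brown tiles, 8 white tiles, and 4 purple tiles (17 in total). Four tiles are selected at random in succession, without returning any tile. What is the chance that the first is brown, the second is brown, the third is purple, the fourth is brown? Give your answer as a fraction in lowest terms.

Multiply the conditional probability of each draw in order, without replacement, so each draw removes one from its color and from the total.
P = (5/17) · (4/16) · (4/15) · (3/14) = 1/238 ≈ 0.0042.

1/238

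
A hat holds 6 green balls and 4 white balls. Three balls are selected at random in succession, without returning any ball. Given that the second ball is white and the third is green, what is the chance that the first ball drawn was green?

P(first=green and the second ball is white and the third is green) = (6/10)·(4/9)·(5/8) = 1/6.
P(E) = Σ over first color = 1/6 + 1/10 = 4/15.
By Bayes, P(first=green | E) = 1/6 / 4/15 = 5/8 ≈ 0.6250.

5/8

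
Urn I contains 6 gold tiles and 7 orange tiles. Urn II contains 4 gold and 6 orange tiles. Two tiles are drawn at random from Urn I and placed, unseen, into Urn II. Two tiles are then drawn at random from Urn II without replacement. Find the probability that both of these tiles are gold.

Condition on how many of the transferred tiles are gold (from Urn I: 6 gold of 13; then Urn II has 12 total).
  0 gold: C(6,0)C(7,2)/C(13,2) = 7/26; then P = C(4,2)/C(12,2) = 1/11
  1 gold: C(6,1)C(7,1)/C(13,2) = 7/13; then P = C(5,2)/C(12,2) = 5/33
  2 gold: C(6,2)C(7,0)/C(13,2) = 5/26; then P = C(6,2)/C(12,2) = 5/22
P(both gold) = 257/1716 ≈ 0.1498.

257/1716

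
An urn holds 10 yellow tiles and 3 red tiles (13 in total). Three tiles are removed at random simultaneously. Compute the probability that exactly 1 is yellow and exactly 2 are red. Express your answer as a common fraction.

15/143

Unordered draws without replacement: count favorable combinations over C(13,3).
Favorable = C(10,1) · C(3,2) = 30; total = C(13,3) = 286.
P = 30/286 = 15/143 ≈ 0.1049.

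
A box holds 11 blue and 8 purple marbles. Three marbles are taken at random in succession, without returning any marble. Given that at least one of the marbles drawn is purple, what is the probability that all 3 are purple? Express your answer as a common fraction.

14/201

P(all 3 purple) = C(8,3)/C(19,3) = 56/969; P(at least one purple) = 1 − C(11,3)/C(19,3) = 268/323.
Since 'all 3 purple' ⊆ 'at least one purple', P(all 3 | at least one) = 56/969 / 268/323 = 14/201 ≈ 0.0697.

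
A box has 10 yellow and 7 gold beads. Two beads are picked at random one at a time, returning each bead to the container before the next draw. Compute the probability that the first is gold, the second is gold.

Multiply the conditional probability of each draw in order, with replacement (the composition resets each draw).
P = (7/17) · (7/17) = 49/289 ≈ 0.1696.

49/289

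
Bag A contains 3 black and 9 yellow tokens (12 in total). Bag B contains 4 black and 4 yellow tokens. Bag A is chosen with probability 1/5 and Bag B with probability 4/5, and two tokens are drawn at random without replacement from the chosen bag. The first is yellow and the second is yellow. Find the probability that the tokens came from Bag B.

11/18

P(E | Bag A) = 6/11; P(E | Bag B) = 3/14.
P(E) = 1/5·6/11 + 4/5·3/14 = 108/385.
By Bayes' rule, P(Bag B | E) = 6/35 / 108/385 = 11/18 ≈ 0.6111.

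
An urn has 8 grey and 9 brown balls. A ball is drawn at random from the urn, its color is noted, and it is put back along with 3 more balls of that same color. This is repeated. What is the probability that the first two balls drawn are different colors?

36/85

Either grey then brown, or brown then grey; after the first draw the total is 20.
P = (8/17)·(9/20) + (9/17)·(8/20) = 36/85 ≈ 0.4235.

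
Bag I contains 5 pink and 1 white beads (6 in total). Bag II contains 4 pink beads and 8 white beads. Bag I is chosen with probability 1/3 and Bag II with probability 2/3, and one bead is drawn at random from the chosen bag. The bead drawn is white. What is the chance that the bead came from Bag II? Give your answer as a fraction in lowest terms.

P(white | Bag I) = 1/6; P(white | Bag II) = 2/3.
P(white) = 1/3·1/6 + 2/3·2/3 = 1/2.
By Bayes' rule, P(Bag II | white) = 4/9 / 1/2 = 8/9 ≈ 0.8889.

8/9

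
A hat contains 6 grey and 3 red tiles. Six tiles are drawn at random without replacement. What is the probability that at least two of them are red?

Sum the hypergeometric tail for j = 2,…,3 red tiles.
Favorable = C(3,2)·C(6,4) + C(3,3)·C(6,3) = 65; total = C(9,6) = 84.
P = 65/84 = 65/84 ≈ 0.7738.

65/84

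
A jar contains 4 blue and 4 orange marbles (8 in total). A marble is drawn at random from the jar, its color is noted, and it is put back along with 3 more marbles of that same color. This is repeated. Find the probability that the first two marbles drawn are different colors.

4/11

Either orange then blue, or blue then orange; after the first draw the total is 11.
P = (4/8)·(4/11) + (4/8)·(4/11) = 4/11 ≈ 0.3636.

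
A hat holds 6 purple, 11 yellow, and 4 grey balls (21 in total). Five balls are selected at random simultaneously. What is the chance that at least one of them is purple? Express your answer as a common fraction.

Use the complement: P(at least one purple) = 1 − P(no purple).
P(none) = C(15,5)/C(21,5) = 3003/20349.
So P = 1 − 3003/20349 = 826/969 ≈ 0.8524.

826/969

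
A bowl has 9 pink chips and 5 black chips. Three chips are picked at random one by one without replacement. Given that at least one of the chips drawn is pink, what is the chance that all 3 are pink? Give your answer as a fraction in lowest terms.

P(all 3 pink) = C(9,3)/C(14,3) = 3/13; P(at least one pink) = 1 − C(5,3)/C(14,3) = 177/182.
Since 'all 3 pink' ⊆ 'at least one pink', P(all 3 | at least one) = 3/13 / 177/182 = 14/59 ≈ 0.2373.

14/59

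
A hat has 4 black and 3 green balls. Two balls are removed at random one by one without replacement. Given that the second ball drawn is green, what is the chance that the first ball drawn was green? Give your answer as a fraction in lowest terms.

P(first=green and the second ball drawn is green) = (3/7)·(2/6) = 1/7.
P(the second ball drawn is green) = Σ over first color = 2/7 + 1/7 = 3/7.
By Bayes, P(first=green | the second ball drawn is green) = 1/7 / 3/7 = 1/3 ≈ 0.3333.

1/3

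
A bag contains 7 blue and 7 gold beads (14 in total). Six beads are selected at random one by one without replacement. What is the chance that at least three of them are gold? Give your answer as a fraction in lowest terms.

Sum the hypergeometric tail for j = 3,…,6 gold beads.
Favorable = C(7,3)·C(7,3) + C(7,4)·C(7,2) + C(7,5)·C(7,1) + C(7,6)·C(7,0) = 2114; total = C(14,6) = 3003.
P = 2114/3003 = 302/429 ≈ 0.7040.

302/429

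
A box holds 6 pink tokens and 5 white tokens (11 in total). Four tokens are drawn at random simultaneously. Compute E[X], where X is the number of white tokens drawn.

20/11

By linearity of expectation, E[X] = Σ P(draw i is white); by symmetry each draw (even without replacement) has P(white) = 5/11.
E[X] = 4 · 5/11 = 20/11 ≈ 1.8182.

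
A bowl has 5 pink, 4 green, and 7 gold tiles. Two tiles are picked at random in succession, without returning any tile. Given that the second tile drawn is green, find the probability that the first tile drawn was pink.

1/3

P(first=pink and the second tile drawn is green) = (5/16)·(4/15) = 1/12.
P(the second tile drawn is green) = Σ over first color = 1/12 + 1/20 + 7/60 = 1/4.
By Bayes, P(first=pink | the second tile drawn is green) = 1/12 / 1/4 = 1/3 ≈ 0.3333.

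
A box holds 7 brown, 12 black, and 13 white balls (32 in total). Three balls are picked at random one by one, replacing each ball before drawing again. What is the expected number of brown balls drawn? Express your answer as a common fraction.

By linearity of expectation, E[X] = Σ P(draw i is brown); each independent draw has P(brown) = 7/32.
E[X] = 3 · 7/32 = 21/32 ≈ 0.6562.

21/32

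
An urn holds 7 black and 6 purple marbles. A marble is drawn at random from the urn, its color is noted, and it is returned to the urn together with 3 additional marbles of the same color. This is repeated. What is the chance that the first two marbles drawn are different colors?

21/52

Either purple then black, or black then purple; after the first draw the total is 16.
P = (6/13)·(7/16) + (7/13)·(6/16) = 21/52 ≈ 0.4038.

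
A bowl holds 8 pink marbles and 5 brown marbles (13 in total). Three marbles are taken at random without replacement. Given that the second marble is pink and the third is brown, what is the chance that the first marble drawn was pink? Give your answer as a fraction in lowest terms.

P(first=pink and the second marble is pink and the third is brown) = (8/13)·(7/12)·(5/11) = 70/429.
P(E) = Σ over first color = 70/429 + 40/429 = 10/39.
By Bayes, P(first=pink | E) = 70/429 / 10/39 = 7/11 ≈ 0.6364.

7/11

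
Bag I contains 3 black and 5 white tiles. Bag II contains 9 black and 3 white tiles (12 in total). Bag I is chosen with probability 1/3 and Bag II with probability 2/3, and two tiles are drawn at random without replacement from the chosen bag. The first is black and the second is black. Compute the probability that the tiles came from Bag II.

P(E | Bag I) = 3/28; P(E | Bag II) = 6/11.
P(E) = 1/3·3/28 + 2/3·6/11 = 123/308.
By Bayes' rule, P(Bag II | E) = 4/11 / 123/308 = 112/123 ≈ 0.9106.

112/123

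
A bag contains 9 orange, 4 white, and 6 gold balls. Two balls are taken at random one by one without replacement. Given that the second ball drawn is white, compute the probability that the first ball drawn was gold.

P(first=gold and the second ball drawn is white) = (6/19)·(4/18) = 4/57.
P(the second ball drawn is white) = Σ over first color = 2/19 + 2/57 + 4/57 = 4/19.
By Bayes, P(first=gold | the second ball drawn is white) = 4/57 / 4/19 = 1/3 ≈ 0.3333.

1/3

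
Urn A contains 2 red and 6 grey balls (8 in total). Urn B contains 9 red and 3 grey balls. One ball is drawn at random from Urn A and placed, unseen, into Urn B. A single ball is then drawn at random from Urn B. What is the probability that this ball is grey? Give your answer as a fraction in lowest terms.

15/52

Condition on how many of the transferred balls are grey (from Urn A: 6 grey of 8; then Urn B has 13 total).
  0 grey: C(6,0)C(2,1)/C(8,1) = 1/4; then P = 3/13
  1 grey: C(6,1)C(2,0)/C(8,1) = 3/4; then P = 4/13
P(grey from Urn B) = 15/52 ≈ 0.2885.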